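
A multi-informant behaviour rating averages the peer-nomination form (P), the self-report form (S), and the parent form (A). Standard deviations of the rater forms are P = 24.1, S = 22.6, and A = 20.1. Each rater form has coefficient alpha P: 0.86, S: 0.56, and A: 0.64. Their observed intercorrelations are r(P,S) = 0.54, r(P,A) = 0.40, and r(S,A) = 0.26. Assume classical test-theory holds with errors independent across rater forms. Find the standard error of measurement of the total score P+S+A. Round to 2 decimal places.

Var(total) = 1495.58 + 1211.98 = 2707.56.
True-score variance = 1044.09 + 1211.98 = 2256.06, so reliability = 0.8332.
Error variance = 2707.56 − 2256.06 = 451.491; SEM = √451.491 = 21.25.

21.25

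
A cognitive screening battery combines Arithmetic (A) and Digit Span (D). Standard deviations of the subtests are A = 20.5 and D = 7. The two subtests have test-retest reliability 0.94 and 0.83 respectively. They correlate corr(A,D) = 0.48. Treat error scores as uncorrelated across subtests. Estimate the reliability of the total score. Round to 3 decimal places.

0.945

Var(A+D) = 20.5² + 7² + 2·[20.5·7·0.48] = 469.25 + 137.76 = 607.01.
With uncorrelated errors the cross-covariances are all true-score covariance, so they carry over unchanged; only the diagonal terms shrink to ρᵢσᵢ².
True-score variance = [20.5²·0.94 + 7²·0.83] + 137.76 = 435.705 + 137.76 = 573.465.
Reliability = 573.465 / 607.01 = 0.945.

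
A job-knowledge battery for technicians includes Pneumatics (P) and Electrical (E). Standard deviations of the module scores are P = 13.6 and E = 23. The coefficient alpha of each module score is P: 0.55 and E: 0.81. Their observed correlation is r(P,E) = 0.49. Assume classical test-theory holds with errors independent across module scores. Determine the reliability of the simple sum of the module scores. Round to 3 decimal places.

0.820

Var(P+E) = 13.6² + 23² + 2·[13.6·23·0.49] = 713.96 + 306.544 = 1020.5.
Because errors are independent across components, Cov(Tᵢ,Tⱼ) = Cov(Xᵢ,Xⱼ); the off-diagonal part of the true-score variance is the same as above.
True-score variance = [13.6²·0.55 + 23²·0.81] + 306.544 = 530.218 + 306.544 = 836.762.
Reliability = 836.762 / 1020.5 = 0.820.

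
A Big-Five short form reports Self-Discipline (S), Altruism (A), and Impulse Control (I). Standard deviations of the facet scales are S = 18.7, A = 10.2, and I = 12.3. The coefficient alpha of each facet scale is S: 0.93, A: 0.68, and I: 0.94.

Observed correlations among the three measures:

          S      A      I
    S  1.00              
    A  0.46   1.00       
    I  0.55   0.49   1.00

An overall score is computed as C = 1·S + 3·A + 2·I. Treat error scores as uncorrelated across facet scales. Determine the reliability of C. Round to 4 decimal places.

0.9016

Var(C) = 18.7² + 3²·10.2² + 2²·12.3² + 2·[3·18.7·10.2·0.46 + 2·18.7·12.3·0.55 + 6·10.2·12.3·0.49] = 1891.21 + 1770.17 = 3661.38.
Because errors are independent across components, Cov(Tᵢ,Tⱼ) = Cov(Xᵢ,Xⱼ); the off-diagonal part of the true-score variance is the same as above.
True-score variance = [18.7²·0.93 + 3²·10.2²·0.68 + 2²·12.3²·0.94] + 1770.17 = 1530.79 + 1770.17 = 3300.96.
Reliability = 3300.96 / 3661.38 = 0.9016.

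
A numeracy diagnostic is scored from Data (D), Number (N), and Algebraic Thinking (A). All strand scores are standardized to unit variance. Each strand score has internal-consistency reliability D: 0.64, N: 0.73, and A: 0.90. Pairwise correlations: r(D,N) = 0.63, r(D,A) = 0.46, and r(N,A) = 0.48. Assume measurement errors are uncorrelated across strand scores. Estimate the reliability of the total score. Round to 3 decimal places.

0.881

Var(D+N+A) = 3 + 2·[0.63 + 0.46 + 0.48] = 3 + 3.14 = 6.14.
Because errors are independent across components, Cov(Tᵢ,Tⱼ) = Cov(Xᵢ,Xⱼ); the off-diagonal part of the true-score variance is the same as above.
True-score variance = [0.64 + 0.73 + 0.90] + 3.14 = 2.27 + 3.14 = 5.41.
Reliability = 5.41 / 6.14 = 0.881.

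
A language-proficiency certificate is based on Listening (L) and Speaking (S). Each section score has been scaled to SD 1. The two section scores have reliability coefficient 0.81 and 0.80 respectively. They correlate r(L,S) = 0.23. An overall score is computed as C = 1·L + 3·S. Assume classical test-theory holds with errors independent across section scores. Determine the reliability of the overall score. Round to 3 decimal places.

0.825

Var(C) = 1 + 3² + 2·[3·0.23] = 10 + 1.38 = 11.38.
With uncorrelated errors the cross-covariances are all true-score covariance, so they carry over unchanged; only the diagonal terms shrink to ρᵢσᵢ².
True-score variance = [0.81 + 3²·0.80] + 1.38 = 8.01 + 1.38 = 9.39.
Reliability = 9.39 / 11.38 = 0.825.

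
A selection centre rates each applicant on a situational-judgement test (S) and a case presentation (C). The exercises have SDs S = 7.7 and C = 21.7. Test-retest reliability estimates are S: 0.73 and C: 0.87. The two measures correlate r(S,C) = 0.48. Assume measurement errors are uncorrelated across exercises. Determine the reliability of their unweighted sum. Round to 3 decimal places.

0.888

Var(S+C) = 7.7² + 21.7² + 2·[7.7·21.7·0.48] = 530.18 + 160.406 = 690.586.
With uncorrelated errors the cross-covariances are all true-score covariance, so they carry over unchanged; only the diagonal terms shrink to ρᵢσᵢ².
True-score variance = [7.7²·0.73 + 21.7²·0.87] + 160.406 = 452.956 + 160.406 = 613.362.
Reliability = 613.362 / 690.586 = 0.888.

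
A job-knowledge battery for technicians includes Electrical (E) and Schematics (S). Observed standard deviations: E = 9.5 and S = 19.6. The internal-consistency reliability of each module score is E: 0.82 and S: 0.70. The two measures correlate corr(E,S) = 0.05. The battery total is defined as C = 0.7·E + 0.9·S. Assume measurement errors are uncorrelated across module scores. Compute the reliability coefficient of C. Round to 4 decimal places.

Var(C) = 0.7²·9.5² + 0.9²·19.6² + 2·[0.63·9.5·19.6·0.05] = 355.392 + 11.7306 = 367.123.
With uncorrelated errors the cross-covariances are all true-score covariance, so they carry over unchanged; only the diagonal terms shrink to ρᵢσᵢ².
True-score variance = [0.7²·9.5²·0.82 + 0.9²·19.6²·0.70] + 11.7306 = 254.081 + 11.7306 = 265.812.
Reliability = 265.812 / 367.123 = 0.7240.

0.7240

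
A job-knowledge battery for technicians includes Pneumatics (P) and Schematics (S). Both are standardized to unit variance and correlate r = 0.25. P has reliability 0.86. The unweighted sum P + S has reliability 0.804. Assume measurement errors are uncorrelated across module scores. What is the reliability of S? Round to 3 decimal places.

0.650

Var(P+S) = 2 + 2·0.25 = 2.500.
True-score variance = ρ_P + ρ_S + 2·0.25, so 0.804 = (0.86 + ρ_S + 0.50) / 2.500.
ρ_S = 0.804·2.500 − 0.86 − 0.50 = 0.650.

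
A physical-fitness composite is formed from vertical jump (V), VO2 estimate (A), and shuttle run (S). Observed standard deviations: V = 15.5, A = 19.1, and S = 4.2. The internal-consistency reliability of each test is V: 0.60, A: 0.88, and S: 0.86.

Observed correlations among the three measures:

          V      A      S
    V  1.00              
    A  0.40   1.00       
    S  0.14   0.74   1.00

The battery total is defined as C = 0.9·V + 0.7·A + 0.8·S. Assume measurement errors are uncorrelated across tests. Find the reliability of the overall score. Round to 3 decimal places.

0.836

Var(C) = 0.9²·15.5² + 0.7²·19.1² + 0.8²·4.2² + 2·[0.63·15.5·19.1·0.40 + 0.72·15.5·4.2·0.14 + 0.56·19.1·4.2·0.74] = 384.649 + 228.82 = 613.469.
Under uncorrelated errors the observed covariances equal the true-score covariances, so only the own-variance terms attenuate.
True-score variance = [0.9²·15.5²·0.60 + 0.7²·19.1²·0.88 + 0.8²·4.2²·0.86] + 228.82 = 283.777 + 228.82 = 512.596.
Reliability = 512.596 / 613.469 = 0.836.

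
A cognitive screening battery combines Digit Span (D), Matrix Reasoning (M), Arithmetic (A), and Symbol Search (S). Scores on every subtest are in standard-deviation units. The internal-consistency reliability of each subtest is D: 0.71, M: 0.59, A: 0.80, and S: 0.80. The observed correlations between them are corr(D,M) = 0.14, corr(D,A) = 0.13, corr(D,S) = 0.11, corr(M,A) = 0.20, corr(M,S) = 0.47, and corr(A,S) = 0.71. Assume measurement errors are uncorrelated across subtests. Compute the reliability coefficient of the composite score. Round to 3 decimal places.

0.854

Var(D+M+A+S) = 4 + 2·[0.14 + 0.13 + 0.11 + 0.20 + 0.47 + 0.71] = 4 + 3.52 = 7.52.
Because errors are independent across components, Cov(Tᵢ,Tⱼ) = Cov(Xᵢ,Xⱼ); the off-diagonal part of the true-score variance is the same as above.
True-score variance = [0.71 + 0.59 + 0.80 + 0.80] + 3.52 = 2.9 + 3.52 = 6.42.
Reliability = 6.42 / 7.52 = 0.854.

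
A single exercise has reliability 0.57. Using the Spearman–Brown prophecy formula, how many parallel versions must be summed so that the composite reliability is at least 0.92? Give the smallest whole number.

9

k ≥ ρ*(1−ρ₁)/(ρ₁(1−ρ*)) = 0.92·0.43 / (0.57·0.08) = 8.675.
Smallest integer k = 9.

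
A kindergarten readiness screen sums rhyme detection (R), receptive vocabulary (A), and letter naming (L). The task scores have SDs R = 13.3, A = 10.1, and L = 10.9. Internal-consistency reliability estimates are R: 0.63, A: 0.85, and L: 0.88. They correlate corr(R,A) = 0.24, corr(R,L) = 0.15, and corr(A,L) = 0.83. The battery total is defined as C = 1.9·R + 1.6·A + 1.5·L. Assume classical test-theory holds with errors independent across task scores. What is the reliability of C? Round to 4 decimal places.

0.8403

Var(C) = 1.9²·13.3² + 1.6²·10.1² + 1.5²·10.9² + 2·[3.04·13.3·10.1·0.24 + 2.85·13.3·10.9·0.15 + 2.4·10.1·10.9·0.83] = 1167.04 + 758.562 = 1925.6.
With uncorrelated errors the cross-covariances are all true-score covariance, so they carry over unchanged; only the diagonal terms shrink to ρᵢσᵢ².
True-score variance = [1.9²·13.3²·0.63 + 1.6²·10.1²·0.85 + 1.5²·10.9²·0.88] + 758.562 = 859.518 + 758.562 = 1618.08.
Reliability = 1618.08 / 1925.6 = 0.8403.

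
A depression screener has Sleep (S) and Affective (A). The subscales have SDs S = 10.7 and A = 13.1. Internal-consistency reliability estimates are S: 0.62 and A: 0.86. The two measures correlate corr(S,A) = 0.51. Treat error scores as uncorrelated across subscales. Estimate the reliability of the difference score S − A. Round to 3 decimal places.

0.528

Var(S−A) = 10.7² + 13.1² − 2·10.7·13.1·0.51 = 286.1 − 142.973 = 143.127.
With uncorrelated errors the cross-covariances are all true-score covariance, so they carry over unchanged; only the diagonal terms shrink to ρᵢσᵢ².
True-score variance = [10.7²·0.62 + 13.1²·0.86] − 142.973 = 218.568 − 142.973 = 75.595.
Reliability = 75.595 / 143.127 = 0.528.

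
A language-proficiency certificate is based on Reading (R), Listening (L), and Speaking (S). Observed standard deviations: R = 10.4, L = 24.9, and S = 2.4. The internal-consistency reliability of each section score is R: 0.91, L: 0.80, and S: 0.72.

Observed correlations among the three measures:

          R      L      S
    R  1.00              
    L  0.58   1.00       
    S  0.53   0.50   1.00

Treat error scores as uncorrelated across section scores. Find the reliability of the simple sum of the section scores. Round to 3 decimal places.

0.879

Var(R+L+S) = 10.4² + 24.9² + 2.4² + 2·[10.4·24.9·0.58 + 10.4·2.4·0.53 + 24.9·2.4·0.50] = 733.93 + 386.611 = 1120.54.
With uncorrelated errors the cross-covariances are all true-score covariance, so they carry over unchanged; only the diagonal terms shrink to ρᵢσᵢ².
True-score variance = [10.4²·0.91 + 24.9²·0.80 + 2.4²·0.72] + 386.611 = 598.581 + 386.611 = 985.192.
Reliability = 985.192 / 1120.54 = 0.879.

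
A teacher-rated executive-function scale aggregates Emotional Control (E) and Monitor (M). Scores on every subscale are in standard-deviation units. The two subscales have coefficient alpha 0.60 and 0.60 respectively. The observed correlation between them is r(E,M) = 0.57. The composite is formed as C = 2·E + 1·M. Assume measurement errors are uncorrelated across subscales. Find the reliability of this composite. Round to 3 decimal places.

0.725

Var(C) = 2² + 1 + 2·[2·0.57] = 5 + 2.28 = 7.28.
Under uncorrelated errors the observed covariances equal the true-score covariances, so only the own-variance terms attenuate.
True-score variance = [2²·0.60 + 0.60] + 2.28 = 3 + 2.28 = 5.28.
Reliability = 5.28 / 7.28 = 0.725.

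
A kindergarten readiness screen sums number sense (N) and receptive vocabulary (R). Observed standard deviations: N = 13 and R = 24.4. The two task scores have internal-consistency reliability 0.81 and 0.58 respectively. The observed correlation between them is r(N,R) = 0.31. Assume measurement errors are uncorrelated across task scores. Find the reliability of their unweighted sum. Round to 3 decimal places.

Var(N+R) = 13² + 24.4² + 2·[13·24.4·0.31] = 764.36 + 196.664 = 961.024.
Because errors are independent across components, Cov(Tᵢ,Tⱼ) = Cov(Xᵢ,Xⱼ); the off-diagonal part of the true-score variance is the same as above.
True-score variance = [13²·0.81 + 24.4²·0.58] + 196.664 = 482.199 + 196.664 = 678.863.
Reliability = 678.863 / 961.024 = 0.706.

0.706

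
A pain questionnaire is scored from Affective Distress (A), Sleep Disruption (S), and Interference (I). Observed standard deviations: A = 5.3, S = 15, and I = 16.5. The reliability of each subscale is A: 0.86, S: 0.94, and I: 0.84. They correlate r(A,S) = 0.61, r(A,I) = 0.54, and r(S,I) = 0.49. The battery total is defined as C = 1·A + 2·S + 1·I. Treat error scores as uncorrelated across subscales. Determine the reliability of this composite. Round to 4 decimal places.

Var(C) = 5.3² + 2²·15² + 16.5² + 2·[2·5.3·15·0.61 + 5.3·16.5·0.54 + 2·15·16.5·0.49] = 1200.34 + 773.526 = 1973.87.
Under uncorrelated errors the observed covariances equal the true-score covariances, so only the own-variance terms attenuate.
True-score variance = [5.3²·0.86 + 2²·15²·0.94 + 16.5²·0.84] + 773.526 = 1098.85 + 773.526 = 1872.37.
Reliability = 1872.37 / 1973.87 = 0.9486.

0.9486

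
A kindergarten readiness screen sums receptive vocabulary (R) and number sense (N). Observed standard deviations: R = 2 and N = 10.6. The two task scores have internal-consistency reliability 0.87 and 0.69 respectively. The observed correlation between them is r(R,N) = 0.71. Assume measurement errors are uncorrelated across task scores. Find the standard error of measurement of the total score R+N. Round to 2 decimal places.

5.95

Var(total) = 116.36 + 30.104 = 146.464.
True-score variance = 81.0084 + 30.104 = 111.112, so reliability = 0.7586.
Error variance = 146.464 − 111.112 = 35.3516; SEM = √35.3516 = 5.95.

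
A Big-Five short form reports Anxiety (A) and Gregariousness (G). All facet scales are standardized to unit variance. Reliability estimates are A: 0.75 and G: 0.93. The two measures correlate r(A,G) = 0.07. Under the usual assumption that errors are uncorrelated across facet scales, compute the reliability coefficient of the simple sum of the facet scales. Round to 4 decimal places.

Var(A+G) = 2 + 2·[0.07] = 2 + 0.14 = 2.14.
Because errors are independent across components, Cov(Tᵢ,Tⱼ) = Cov(Xᵢ,Xⱼ); the off-diagonal part of the true-score variance is the same as above.
True-score variance = [0.75 + 0.93] + 0.14 = 1.68 + 0.14 = 1.82.
Reliability = 1.82 / 2.14 = 0.8505.

0.8505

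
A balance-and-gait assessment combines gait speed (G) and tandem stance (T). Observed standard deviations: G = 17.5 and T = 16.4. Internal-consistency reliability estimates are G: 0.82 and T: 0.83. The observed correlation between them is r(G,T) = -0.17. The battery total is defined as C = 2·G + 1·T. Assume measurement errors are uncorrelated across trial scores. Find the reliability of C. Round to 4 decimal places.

0.7950

Var(C) = 2²·17.5² + 16.4² + 2·[2·17.5·16.4·(-0.17)] = 1493.96 − 195.16 = 1298.8.
With uncorrelated errors the cross-covariances are all true-score covariance, so they carry over unchanged; only the diagonal terms shrink to ρᵢσᵢ².
True-score variance = [2²·17.5²·0.82 + 16.4²·0.83] − 195.16 = 1227.74 − 195.16 = 1032.58.
Reliability = 1032.58 / 1298.8 = 0.7950.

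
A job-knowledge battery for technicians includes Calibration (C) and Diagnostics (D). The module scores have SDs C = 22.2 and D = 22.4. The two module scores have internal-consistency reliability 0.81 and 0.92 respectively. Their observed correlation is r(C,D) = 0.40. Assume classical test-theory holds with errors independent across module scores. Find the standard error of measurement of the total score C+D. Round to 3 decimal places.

Var(total) = 994.6 + 397.824 = 1392.42.
True-score variance = 860.82 + 397.824 = 1258.64, so reliability = 0.9039.
Error variance = 1392.42 − 1258.64 = 133.78; SEM = √133.78 = 11.566.

11.566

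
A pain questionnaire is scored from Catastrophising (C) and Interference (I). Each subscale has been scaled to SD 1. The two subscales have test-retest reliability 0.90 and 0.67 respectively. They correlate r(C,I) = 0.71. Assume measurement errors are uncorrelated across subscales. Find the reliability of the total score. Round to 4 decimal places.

0.8743

Var(C+I) = 2 + 2·[0.71] = 2 + 1.42 = 3.42.
With uncorrelated errors the cross-covariances are all true-score covariance, so they carry over unchanged; only the diagonal terms shrink to ρᵢσᵢ².
True-score variance = [0.90 + 0.67] + 1.42 = 1.57 + 1.42 = 2.99.
Reliability = 2.99 / 3.42 = 0.8743.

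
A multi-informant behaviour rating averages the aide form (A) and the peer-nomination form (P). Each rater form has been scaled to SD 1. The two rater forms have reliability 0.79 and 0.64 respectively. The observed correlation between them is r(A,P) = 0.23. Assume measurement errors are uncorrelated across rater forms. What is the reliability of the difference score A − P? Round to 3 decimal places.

Var(A−P) = 1 + 1 − 2·0.23 = 2 − 0.46 = 1.54.
Under uncorrelated errors the observed covariances equal the true-score covariances, so only the own-variance terms attenuate.
True-score variance = [0.79 + 0.64] − 0.46 = 1.43 − 0.46 = 0.97.
Reliability = 0.97 / 1.54 = 0.630.

0.630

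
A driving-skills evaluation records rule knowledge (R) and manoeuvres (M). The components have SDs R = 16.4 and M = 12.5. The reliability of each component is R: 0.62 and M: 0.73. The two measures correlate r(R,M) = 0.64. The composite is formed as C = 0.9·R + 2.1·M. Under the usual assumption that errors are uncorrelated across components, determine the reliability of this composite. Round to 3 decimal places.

Var(C) = 0.9²·16.4² + 2.1²·12.5² + 2·[1.89·16.4·12.5·0.64] = 906.92 + 495.936 = 1402.86.
Because errors are independent across components, Cov(Tᵢ,Tⱼ) = Cov(Xᵢ,Xⱼ); the off-diagonal part of the true-score variance is the same as above.
True-score variance = [0.9²·16.4²·0.62 + 2.1²·12.5²·0.73] + 495.936 = 638.087 + 495.936 = 1134.02.
Reliability = 1134.02 / 1402.86 = 0.808.

0.808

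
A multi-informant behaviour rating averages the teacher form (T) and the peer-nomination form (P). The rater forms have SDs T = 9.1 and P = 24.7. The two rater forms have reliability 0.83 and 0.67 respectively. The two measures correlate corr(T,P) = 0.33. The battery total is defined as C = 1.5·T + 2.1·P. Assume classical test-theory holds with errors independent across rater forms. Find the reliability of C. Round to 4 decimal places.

Var(C) = 1.5²·9.1² + 2.1²·24.7² + 2·[3.15·9.1·24.7·0.33] = 2876.82 + 467.297 = 3344.12.
Because errors are independent across components, Cov(Tᵢ,Tⱼ) = Cov(Xᵢ,Xⱼ); the off-diagonal part of the true-score variance is the same as above.
True-score variance = [1.5²·9.1²·0.83 + 2.1²·24.7²·0.67] + 467.297 = 1957.28 + 467.297 = 2424.58.
Reliability = 2424.58 / 3344.12 = 0.7250.

0.7250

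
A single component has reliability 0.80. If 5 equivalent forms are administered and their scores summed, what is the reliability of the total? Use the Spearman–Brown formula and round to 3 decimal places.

0.952

ρ_k = kρ / (1 + (k−1)ρ) = 5·0.80 / (1 + 4·0.80) = 4.000 / 4.200 = 0.952.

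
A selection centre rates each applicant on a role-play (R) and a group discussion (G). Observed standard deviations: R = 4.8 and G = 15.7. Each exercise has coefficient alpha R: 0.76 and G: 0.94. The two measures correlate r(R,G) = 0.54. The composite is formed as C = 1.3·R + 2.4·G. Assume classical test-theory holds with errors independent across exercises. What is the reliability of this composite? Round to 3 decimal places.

Var(C) = 1.3²·4.8² + 2.4²·15.7² + 2·[3.12·4.8·15.7·0.54] = 1458.72 + 253.933 = 1712.65.
With uncorrelated errors the cross-covariances are all true-score covariance, so they carry over unchanged; only the diagonal terms shrink to ρᵢσᵢ².
True-score variance = [1.3²·4.8²·0.76 + 2.4²·15.7²·0.94] + 253.933 = 1364.19 + 253.933 = 1618.12.
Reliability = 1618.12 / 1712.65 = 0.945.

0.945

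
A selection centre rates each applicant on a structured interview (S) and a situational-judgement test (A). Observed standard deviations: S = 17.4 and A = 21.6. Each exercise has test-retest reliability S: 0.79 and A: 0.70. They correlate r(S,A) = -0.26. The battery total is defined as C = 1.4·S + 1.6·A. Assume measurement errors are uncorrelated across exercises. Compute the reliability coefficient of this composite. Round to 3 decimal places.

Var(C) = 1.4²·17.4² + 1.6²·21.6² + 2·[2.24·17.4·21.6·(-0.26)] = 1787.8 − 437.778 = 1350.02.
With uncorrelated errors the cross-covariances are all true-score covariance, so they carry over unchanged; only the diagonal terms shrink to ρᵢσᵢ².
True-score variance = [1.4²·17.4²·0.79 + 1.6²·21.6²·0.70] − 437.778 = 1304.87 − 437.778 = 867.091.
Reliability = 867.091 / 1350.02 = 0.642.

0.642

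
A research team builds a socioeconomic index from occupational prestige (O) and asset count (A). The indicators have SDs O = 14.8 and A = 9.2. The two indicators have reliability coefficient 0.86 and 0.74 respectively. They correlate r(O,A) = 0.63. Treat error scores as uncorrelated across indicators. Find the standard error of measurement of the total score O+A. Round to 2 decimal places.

Var(total) = 303.68 + 171.562 = 475.242.
True-score variance = 251.008 + 171.562 = 422.57, so reliability = 0.8892.
Error variance = 475.242 − 422.57 = 52.672; SEM = √52.672 = 7.26.

7.26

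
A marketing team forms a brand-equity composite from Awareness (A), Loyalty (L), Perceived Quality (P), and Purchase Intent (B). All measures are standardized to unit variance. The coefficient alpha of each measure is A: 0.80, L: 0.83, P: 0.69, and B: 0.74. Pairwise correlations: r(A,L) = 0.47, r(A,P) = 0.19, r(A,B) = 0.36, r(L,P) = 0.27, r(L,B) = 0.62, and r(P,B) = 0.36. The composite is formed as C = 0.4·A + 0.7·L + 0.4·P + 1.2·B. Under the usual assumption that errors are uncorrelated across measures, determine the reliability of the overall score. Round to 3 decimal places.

Var(C) = 0.4² + 0.7² + 0.4² + 1.2² + 2·[0.28·0.47 + 0.16·0.19 + 0.48·0.36 + 0.28·0.27 + 0.84·0.62 + 0.48·0.36] = 2.25 + 2.208 = 4.458.
Because errors are independent across components, Cov(Tᵢ,Tⱼ) = Cov(Xᵢ,Xⱼ); the off-diagonal part of the true-score variance is the same as above.
True-score variance = [0.4²·0.80 + 0.7²·0.83 + 0.4²·0.69 + 1.2²·0.74] + 2.208 = 1.7107 + 2.208 = 3.9187.
Reliability = 3.9187 / 4.458 = 0.879.

0.879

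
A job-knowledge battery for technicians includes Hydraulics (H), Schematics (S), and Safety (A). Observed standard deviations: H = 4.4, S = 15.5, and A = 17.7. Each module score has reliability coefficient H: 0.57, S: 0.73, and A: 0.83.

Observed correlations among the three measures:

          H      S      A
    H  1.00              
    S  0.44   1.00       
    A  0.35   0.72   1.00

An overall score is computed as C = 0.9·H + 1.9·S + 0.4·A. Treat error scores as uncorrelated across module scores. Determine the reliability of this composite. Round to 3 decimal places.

Var(C) = 0.9²·4.4² + 1.9²·15.5² + 0.4²·17.7² + 2·[1.71·4.4·15.5·0.44 + 0.36·4.4·17.7·0.35 + 0.76·15.5·17.7·0.72] = 933.111 + 422.502 = 1355.61.
With uncorrelated errors the cross-covariances are all true-score covariance, so they carry over unchanged; only the diagonal terms shrink to ρᵢσᵢ².
True-score variance = [0.9²·4.4²·0.57 + 1.9²·15.5²·0.73 + 0.4²·17.7²·0.83] + 422.502 = 683.674 + 422.502 = 1106.18.
Reliability = 1106.18 / 1355.61 = 0.816.

0.816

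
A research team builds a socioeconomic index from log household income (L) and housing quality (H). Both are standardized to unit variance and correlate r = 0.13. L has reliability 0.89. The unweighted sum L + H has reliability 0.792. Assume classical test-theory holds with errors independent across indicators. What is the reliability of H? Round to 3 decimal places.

0.640

Var(L+H) = 2 + 2·0.13 = 2.260.
True-score variance = ρ_L + ρ_H + 2·0.13, so 0.792 = (0.89 + ρ_H + 0.26) / 2.260.
ρ_H = 0.792·2.260 − 0.89 − 0.26 = 0.640.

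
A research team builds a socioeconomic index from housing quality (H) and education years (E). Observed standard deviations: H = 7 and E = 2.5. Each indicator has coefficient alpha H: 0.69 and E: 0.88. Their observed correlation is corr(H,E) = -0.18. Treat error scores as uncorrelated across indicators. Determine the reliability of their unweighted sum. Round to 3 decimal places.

Var(H+E) = 7² + 2.5² + 2·[7·2.5·(-0.18)] = 55.25 − 6.3 = 48.95.
Under uncorrelated errors the observed covariances equal the true-score covariances, so only the own-variance terms attenuate.
True-score variance = [7²·0.69 + 2.5²·0.88] − 6.3 = 39.31 − 6.3 = 33.01.
Reliability = 33.01 / 48.95 = 0.674.

0.674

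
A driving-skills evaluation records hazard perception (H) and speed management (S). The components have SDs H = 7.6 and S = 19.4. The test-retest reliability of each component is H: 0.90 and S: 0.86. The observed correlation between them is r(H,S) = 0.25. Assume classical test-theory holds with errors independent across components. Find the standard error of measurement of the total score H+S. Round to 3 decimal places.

Var(total) = 434.12 + 73.72 = 507.84.
True-score variance = 375.654 + 73.72 = 449.374, so reliability = 0.8849.
Error variance = 507.84 − 449.374 = 58.4664; SEM = √58.4664 = 7.646.

7.646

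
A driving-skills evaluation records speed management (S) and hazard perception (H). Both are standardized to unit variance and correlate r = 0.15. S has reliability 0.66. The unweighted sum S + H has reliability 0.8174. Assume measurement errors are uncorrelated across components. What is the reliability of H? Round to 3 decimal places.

Var(S+H) = 2 + 2·0.15 = 2.300.
True-score variance = ρ_S + ρ_H + 2·0.15, so 0.8174 = (0.66 + ρ_H + 0.30) / 2.300.
ρ_H = 0.8174·2.300 − 0.66 − 0.30 = 0.920.

0.920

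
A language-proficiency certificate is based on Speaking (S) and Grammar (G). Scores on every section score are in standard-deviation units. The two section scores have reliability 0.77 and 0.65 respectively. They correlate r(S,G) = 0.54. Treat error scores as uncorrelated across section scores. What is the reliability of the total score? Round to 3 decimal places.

0.812

Var(S+G) = 2 + 2·[0.54] = 2 + 1.08 = 3.08.
Under uncorrelated errors the observed covariances equal the true-score covariances, so only the own-variance terms attenuate.
True-score variance = [0.77 + 0.65] + 1.08 = 1.42 + 1.08 = 2.5.
Reliability = 2.5 / 3.08 = 0.812.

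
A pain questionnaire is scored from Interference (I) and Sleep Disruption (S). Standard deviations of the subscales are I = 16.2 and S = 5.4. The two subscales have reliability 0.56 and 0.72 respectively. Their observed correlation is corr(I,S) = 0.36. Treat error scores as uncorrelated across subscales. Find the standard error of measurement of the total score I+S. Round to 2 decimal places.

11.12

Var(total) = 291.6 + 62.9856 = 354.586.
True-score variance = 167.962 + 62.9856 = 230.947, so reliability = 0.6513.
Error variance = 354.586 − 230.947 = 123.638; SEM = √123.638 = 11.12.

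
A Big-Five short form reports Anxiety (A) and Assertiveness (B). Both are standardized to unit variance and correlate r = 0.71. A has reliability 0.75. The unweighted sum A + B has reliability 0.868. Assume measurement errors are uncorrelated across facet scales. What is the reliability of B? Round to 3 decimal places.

Var(A+B) = 2 + 2·0.71 = 3.420.
True-score variance = ρ_A + ρ_B + 2·0.71, so 0.868 = (0.75 + ρ_B + 1.42) / 3.420.
ρ_B = 0.868·3.420 − 0.75 − 1.42 = 0.799.

0.799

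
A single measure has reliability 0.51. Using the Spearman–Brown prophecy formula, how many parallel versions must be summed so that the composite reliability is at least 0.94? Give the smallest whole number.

16

k ≥ ρ*(1−ρ₁)/(ρ₁(1−ρ*)) = 0.94·0.49 / (0.51·0.06) = 15.052.
Smallest integer k = 16.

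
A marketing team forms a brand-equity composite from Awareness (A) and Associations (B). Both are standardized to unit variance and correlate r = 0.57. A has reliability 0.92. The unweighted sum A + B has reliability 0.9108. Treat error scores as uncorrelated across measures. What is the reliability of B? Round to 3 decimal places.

Var(A+B) = 2 + 2·0.57 = 3.140.
True-score variance = ρ_A + ρ_B + 2·0.57, so 0.9108 = (0.92 + ρ_B + 1.14) / 3.140.
ρ_B = 0.9108·3.140 − 0.92 − 1.14 = 0.800.

0.800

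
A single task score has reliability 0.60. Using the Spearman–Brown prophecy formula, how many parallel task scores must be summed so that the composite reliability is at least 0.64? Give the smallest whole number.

2

k ≥ ρ*(1−ρ₁)/(ρ₁(1−ρ*)) = 0.64·0.40 / (0.60·0.36) = 1.185.
Smallest integer k = 2.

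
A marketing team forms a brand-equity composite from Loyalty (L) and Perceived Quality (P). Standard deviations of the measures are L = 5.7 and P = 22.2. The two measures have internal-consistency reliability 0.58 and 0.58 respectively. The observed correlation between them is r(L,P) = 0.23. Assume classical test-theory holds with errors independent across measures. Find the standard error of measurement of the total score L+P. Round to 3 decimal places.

14.854

Var(total) = 525.33 + 58.2084 = 583.538.
True-score variance = 304.691 + 58.2084 = 362.9, so reliability = 0.6219.
Error variance = 583.538 − 362.9 = 220.639; SEM = √220.639 = 14.854.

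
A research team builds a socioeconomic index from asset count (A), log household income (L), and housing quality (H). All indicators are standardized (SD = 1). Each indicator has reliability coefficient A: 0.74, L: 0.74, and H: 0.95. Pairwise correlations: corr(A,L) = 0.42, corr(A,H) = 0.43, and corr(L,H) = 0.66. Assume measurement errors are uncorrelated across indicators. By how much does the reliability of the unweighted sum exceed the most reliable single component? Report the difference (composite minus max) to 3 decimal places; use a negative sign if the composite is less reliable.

Var(sum) = 3 + 3.02 = 6.02; true-score variance = 2.43 + 3.02 = 5.45; composite reliability = 0.9053.
Max component reliability = 0.9500.
Difference = 0.9053 − 0.9500 = -0.045.

-0.045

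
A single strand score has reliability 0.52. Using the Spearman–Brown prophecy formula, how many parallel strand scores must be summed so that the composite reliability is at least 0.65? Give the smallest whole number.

k ≥ ρ*(1−ρ₁)/(ρ₁(1−ρ*)) = 0.65·0.48 / (0.52·0.35) = 1.714.
Smallest integer k = 2.

2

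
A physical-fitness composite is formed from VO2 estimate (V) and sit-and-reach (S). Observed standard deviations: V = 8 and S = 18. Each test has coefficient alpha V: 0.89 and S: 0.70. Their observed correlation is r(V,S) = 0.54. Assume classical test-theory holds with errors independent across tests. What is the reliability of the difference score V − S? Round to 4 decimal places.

0.5516

Var(V−S) = 8² + 18² − 2·8·18·0.54 = 388 − 155.52 = 232.48.
Under uncorrelated errors the observed covariances equal the true-score covariances, so only the own-variance terms attenuate.
True-score variance = [8²·0.89 + 18²·0.70] − 155.52 = 283.76 − 155.52 = 128.24.
Reliability = 128.24 / 232.48 = 0.5516.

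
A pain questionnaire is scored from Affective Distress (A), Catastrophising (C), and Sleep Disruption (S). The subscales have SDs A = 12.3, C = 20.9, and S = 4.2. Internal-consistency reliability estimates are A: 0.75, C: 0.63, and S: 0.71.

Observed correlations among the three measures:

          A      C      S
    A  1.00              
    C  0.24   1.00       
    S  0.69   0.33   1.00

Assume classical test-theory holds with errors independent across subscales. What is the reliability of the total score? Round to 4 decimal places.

Var(A+C+S) = 12.3² + 20.9² + 4.2² + 2·[12.3·20.9·0.24 + 12.3·4.2·0.69 + 20.9·4.2·0.33] = 605.74 + 252.619 = 858.359.
With uncorrelated errors the cross-covariances are all true-score covariance, so they carry over unchanged; only the diagonal terms shrink to ρᵢσᵢ².
True-score variance = [12.3²·0.75 + 20.9²·0.63 + 4.2²·0.71] + 252.619 = 401.182 + 252.619 = 653.801.
Reliability = 653.801 / 858.359 = 0.7617.

0.7617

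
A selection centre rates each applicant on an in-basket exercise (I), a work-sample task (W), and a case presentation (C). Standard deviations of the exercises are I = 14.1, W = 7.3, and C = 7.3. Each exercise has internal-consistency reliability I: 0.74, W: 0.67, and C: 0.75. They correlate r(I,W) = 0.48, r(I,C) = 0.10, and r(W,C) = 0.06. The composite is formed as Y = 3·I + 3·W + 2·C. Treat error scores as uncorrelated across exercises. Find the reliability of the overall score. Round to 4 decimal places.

Var(Y) = 3²·14.1² + 3²·7.3² + 2²·7.3² + 2·[9·14.1·7.3·0.48 + 6·14.1·7.3·0.10 + 6·7.3·7.3·0.06] = 2482.06 + 1051.2 = 3533.26.
Because errors are independent across components, Cov(Tᵢ,Tⱼ) = Cov(Xᵢ,Xⱼ); the off-diagonal part of the true-score variance is the same as above.
True-score variance = [3²·14.1²·0.74 + 3²·7.3²·0.67 + 2²·7.3²·0.75] + 1051.2 = 1805.28 + 1051.2 = 2856.48.
Reliability = 2856.48 / 3533.26 = 0.8085.

0.8085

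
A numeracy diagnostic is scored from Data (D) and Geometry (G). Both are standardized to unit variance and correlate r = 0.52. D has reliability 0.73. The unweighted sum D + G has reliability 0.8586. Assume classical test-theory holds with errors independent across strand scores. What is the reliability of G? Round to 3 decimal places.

0.840

Var(D+G) = 2 + 2·0.52 = 3.040.
True-score variance = ρ_D + ρ_G + 2·0.52, so 0.8586 = (0.73 + ρ_G + 1.04) / 3.040.
ρ_G = 0.8586·3.040 − 0.73 − 1.04 = 0.840.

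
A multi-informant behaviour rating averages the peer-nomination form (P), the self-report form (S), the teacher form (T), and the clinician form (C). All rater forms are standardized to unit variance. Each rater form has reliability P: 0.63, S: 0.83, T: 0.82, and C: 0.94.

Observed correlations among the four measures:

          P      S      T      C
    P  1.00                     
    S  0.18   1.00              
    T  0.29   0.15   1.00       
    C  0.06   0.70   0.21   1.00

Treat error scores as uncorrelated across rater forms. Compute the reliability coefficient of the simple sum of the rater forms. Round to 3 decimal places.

Var(P+S+T+C) = 4 + 2·[0.18 + 0.29 + 0.06 + 0.15 + 0.70 + 0.21] = 4 + 3.18 = 7.18.
Because errors are independent across components, Cov(Tᵢ,Tⱼ) = Cov(Xᵢ,Xⱼ); the off-diagonal part of the true-score variance is the same as above.
True-score variance = [0.63 + 0.83 + 0.82 + 0.94] + 3.18 = 3.22 + 3.18 = 6.4.
Reliability = 6.4 / 7.18 = 0.891.

0.891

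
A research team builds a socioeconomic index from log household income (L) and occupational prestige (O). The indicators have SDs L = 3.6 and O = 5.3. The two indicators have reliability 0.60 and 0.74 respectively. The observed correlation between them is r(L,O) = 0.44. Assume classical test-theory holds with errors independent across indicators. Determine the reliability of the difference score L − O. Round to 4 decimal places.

Var(L−O) = 3.6² + 5.3² − 2·3.6·5.3·0.44 = 41.05 − 16.7904 = 24.2596.
With uncorrelated errors the cross-covariances are all true-score covariance, so they carry over unchanged; only the diagonal terms shrink to ρᵢσᵢ².
True-score variance = [3.6²·0.60 + 5.3²·0.74] − 16.7904 = 28.5626 − 16.7904 = 11.7722.
Reliability = 11.7722 / 24.2596 = 0.4853.

0.4853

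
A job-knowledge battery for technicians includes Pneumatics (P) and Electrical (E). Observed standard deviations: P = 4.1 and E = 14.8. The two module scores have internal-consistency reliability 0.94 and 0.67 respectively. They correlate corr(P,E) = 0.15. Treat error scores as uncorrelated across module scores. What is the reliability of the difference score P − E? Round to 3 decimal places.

0.663

Var(P−E) = 4.1² + 14.8² − 2·4.1·14.8·0.15 = 235.85 − 18.204 = 217.646.
Under uncorrelated errors the observed covariances equal the true-score covariances, so only the own-variance terms attenuate.
True-score variance = [4.1²·0.94 + 14.8²·0.67] − 18.204 = 162.558 − 18.204 = 144.354.
Reliability = 144.354 / 217.646 = 0.663.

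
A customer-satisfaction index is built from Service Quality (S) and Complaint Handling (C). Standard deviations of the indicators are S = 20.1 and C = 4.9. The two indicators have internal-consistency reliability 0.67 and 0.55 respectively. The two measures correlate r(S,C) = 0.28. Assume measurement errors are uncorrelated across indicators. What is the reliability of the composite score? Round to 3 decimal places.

Var(S+C) = 20.1² + 4.9² + 2·[20.1·4.9·0.28] = 428.02 + 55.1544 = 483.174.
Under uncorrelated errors the observed covariances equal the true-score covariances, so only the own-variance terms attenuate.
True-score variance = [20.1²·0.67 + 4.9²·0.55] + 55.1544 = 283.892 + 55.1544 = 339.047.
Reliability = 339.047 / 483.174 = 0.702.

0.702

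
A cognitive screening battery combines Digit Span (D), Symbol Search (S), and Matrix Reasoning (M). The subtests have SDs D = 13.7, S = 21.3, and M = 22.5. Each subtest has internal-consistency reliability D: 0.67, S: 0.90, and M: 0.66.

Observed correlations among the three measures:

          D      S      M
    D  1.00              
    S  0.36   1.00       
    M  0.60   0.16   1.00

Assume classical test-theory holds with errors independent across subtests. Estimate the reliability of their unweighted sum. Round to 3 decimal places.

Var(D+S+M) = 13.7² + 21.3² + 22.5² + 2·[13.7·21.3·0.36 + 13.7·22.5·0.60 + 21.3·22.5·0.16] = 1147.63 + 733.363 = 1880.99.
Under uncorrelated errors the observed covariances equal the true-score covariances, so only the own-variance terms attenuate.
True-score variance = [13.7²·0.67 + 21.3²·0.90 + 22.5²·0.66] + 733.363 = 868.198 + 733.363 = 1601.56.
Reliability = 1601.56 / 1880.99 = 0.851.

0.851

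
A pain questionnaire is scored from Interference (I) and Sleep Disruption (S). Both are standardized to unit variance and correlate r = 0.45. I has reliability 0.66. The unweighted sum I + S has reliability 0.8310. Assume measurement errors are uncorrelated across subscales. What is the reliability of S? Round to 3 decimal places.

0.850

Var(I+S) = 2 + 2·0.45 = 2.900.
True-score variance = ρ_I + ρ_S + 2·0.45, so 0.8310 = (0.66 + ρ_S + 0.90) / 2.900.
ρ_S = 0.8310·2.900 − 0.66 − 0.90 = 0.850.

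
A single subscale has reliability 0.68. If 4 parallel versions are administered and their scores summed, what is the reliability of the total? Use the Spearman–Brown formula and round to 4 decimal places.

ρ_k = kρ / (1 + (k−1)ρ) = 4·0.68 / (1 + 3·0.68) = 2.720 / 3.040 = 0.8947.

0.8947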